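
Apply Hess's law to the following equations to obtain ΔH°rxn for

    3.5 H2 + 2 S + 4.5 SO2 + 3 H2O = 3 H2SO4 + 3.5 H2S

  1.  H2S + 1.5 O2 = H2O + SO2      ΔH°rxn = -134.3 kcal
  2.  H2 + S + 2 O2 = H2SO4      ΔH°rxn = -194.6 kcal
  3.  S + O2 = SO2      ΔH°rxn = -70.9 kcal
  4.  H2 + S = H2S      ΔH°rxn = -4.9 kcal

ΔH°rxn = -77.0 kcal

eq. 1 reversed and × 3: (-3)·(-134.3) = +402.9 kcal
eq. 2 × 3: (3)·(-194.6) = -583.8 kcal
eq. 3 reversed and × 3/2: (-3/2)·(-70.9) = +106.35 kcal
eq. 4 × 1/2: (1/2)·(-4.9) = -2.45 kcal
Summing the manipulated equations, ΔH°rxn = (-3)·(-134.3) + (3)·(-194.6) + (-3/2)·(-70.9) + (1/2)·(-4.9) = -77.0 kcal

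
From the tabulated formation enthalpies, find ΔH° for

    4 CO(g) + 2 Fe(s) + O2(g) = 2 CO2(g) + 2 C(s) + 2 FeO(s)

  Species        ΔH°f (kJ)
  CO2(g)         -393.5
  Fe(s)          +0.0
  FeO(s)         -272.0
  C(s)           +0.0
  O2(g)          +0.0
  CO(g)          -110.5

ΔH° = -889.0 kJ

ΔH°rxn = Σ nΔHf°(products) − Σ nΔHf°(reactants).
Products: 2·(-393.5) + 2·(+0.0) + 2·(-272.0) = -1331.0
Reactants: 4·(-110.5) + 2·(+0.0) + 1·(+0.0) = -442.0
ΔH° = (-1331.0) − (-442.0) = -889.0 kJ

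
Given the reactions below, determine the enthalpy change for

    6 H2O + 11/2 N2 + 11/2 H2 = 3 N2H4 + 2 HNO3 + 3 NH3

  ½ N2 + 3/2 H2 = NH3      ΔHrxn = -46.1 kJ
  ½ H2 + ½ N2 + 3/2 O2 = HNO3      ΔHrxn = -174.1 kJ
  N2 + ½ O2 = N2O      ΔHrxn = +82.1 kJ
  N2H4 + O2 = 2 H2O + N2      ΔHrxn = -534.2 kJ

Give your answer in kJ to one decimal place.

equation 1 × 3: (3)·(-46.1) = -138.3 kJ
equation 2 × 2: (2)·(-174.1) = -348.2 kJ
equation 3: not needed.
equation 4 reversed and × 3: (-3)·(-534.2) = +1602.6 kJ
Summing the manipulated equations, ΔHrxn = (3)·(-46.1) + (2)·(-174.1) + (-3)·(-534.2) = 1116.1 kJ

ΔHrxn = 1116.1 kJ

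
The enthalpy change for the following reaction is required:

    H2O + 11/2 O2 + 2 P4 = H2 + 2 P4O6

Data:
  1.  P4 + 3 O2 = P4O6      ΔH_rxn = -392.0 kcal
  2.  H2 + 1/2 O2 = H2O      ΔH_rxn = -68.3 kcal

ΔH_rxn = -715.7 kcal

eq. 1 × 2: (2)·(-392.0) = -784.0 kcal
eq. 2 reversed: +68.3 kcal
Summing the manipulated equations, ΔH_rxn = (2)·(-392.0) + (-1)·(-68.3) = -715.7 kcal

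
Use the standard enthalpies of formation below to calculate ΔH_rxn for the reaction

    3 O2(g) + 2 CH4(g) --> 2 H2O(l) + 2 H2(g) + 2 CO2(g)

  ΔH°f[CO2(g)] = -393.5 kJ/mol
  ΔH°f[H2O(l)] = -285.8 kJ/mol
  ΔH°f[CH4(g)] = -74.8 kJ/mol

ΔH_rxn = -1209.0 kJ/mol

Products: 2·(-285.8) + 2·(+0.0) + 2·(-393.5) = -1358.6
Reactants: 3·(+0.0) + 2·(-74.8) = -149.6
ΔH_rxn = (-1358.6) − (-149.6) = -1209.0 kJ/mol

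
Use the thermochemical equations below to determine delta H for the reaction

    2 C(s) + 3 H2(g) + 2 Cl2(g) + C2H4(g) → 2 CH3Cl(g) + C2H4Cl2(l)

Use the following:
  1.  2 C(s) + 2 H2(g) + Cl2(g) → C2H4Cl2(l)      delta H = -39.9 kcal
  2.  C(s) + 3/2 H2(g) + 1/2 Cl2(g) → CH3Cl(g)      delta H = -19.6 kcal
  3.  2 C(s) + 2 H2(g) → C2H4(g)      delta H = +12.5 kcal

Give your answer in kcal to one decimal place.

delta H = -91.6 kcal

eq. 1 as written (C2H4Cl2(l) already on the product side): -39.9 kcal
eq. 2 × 2 (×2 to match 2 CH3Cl(g) in the target): (2)·(-19.6) = -39.2 kcal
eq. 3 reversed (C2H4(g) must end up as a reactant): -12.5 kcal
delta H = (1)·(-39.9) + (2)·(-19.6) + (-1)·(+12.5) = -91.6 kcal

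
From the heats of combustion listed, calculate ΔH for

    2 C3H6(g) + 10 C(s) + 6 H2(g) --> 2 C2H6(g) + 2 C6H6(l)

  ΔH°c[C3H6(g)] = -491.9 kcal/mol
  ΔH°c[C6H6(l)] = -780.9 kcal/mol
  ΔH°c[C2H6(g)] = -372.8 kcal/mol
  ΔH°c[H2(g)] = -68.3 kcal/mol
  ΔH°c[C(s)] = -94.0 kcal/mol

Using ΔH = Σ nΔHc°(reactants) − Σ nΔHc°(products):
= [2·(-491.9) + 10·(-94.0) + 6·(-68.3)] − [2·(-372.8) + 2·(-780.9)]
= -26.2 kcal/mol

ΔH = -26.2 kcal/mol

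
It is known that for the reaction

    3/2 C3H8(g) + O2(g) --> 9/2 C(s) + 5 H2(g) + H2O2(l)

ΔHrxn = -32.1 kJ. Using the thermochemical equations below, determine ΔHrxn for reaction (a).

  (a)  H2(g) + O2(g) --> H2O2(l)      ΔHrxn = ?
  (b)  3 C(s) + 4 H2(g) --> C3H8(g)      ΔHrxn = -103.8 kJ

(a) as written: contributes x
(b) reversed and × 3/2: (-3/2)·(-103.8) = +155.7 kJ
-32.1 = (+155.7) + x
x = (-32.1 − (+155.7)) / (1) = -187.8 kJ

ΔHrxn = -187.8 kJ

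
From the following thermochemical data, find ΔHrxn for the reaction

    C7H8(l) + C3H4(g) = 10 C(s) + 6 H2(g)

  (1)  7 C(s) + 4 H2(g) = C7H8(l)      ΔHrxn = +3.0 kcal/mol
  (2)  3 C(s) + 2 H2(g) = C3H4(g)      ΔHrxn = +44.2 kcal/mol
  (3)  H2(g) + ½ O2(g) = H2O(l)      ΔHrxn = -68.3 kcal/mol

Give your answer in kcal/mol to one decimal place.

ΔHrxn = -47.2 kcal/mol

(1) reversed: -3.0 kcal/mol
(2) reversed: -44.2 kcal/mol
(3): not needed.
Since enthalpy is a state function, ΔHrxn = (-3.0) + (-44.2) = -47.2 kcal/mol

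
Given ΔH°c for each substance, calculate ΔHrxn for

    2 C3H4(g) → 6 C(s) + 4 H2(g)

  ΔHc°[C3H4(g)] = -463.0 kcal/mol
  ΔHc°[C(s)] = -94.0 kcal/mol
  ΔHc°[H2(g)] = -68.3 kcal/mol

ΔHrxn = -88.8 kcal/mol

With combustion enthalpies, reactants minus products:
= [2·(-463.0)] − [6·(-94.0) + 4·(-68.3)]
= -88.8 kcal/mol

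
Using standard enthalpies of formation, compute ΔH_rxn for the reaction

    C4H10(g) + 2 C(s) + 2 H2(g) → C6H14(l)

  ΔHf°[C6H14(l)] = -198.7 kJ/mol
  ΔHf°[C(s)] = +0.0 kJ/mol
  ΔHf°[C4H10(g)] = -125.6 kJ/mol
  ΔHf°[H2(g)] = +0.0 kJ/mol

ΔH_rxn = -73.1 kJ/mol

Products: 1·(-198.7) = -198.7
Reactants: 1·(-125.6) + 2·(+0.0) + 2·(+0.0) = -125.6
ΔH_rxn = (-198.7) − (-125.6) = -73.1 kJ/mol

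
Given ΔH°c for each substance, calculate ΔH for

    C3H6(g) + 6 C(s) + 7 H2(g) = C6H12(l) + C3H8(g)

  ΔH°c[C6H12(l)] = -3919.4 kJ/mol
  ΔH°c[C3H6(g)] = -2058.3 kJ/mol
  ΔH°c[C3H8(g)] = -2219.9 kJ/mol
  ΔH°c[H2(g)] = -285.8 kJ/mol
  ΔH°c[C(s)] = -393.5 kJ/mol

ΔH = -280.6 kJ/mol

Using ΔH = Σ nΔHc°(reactants) − Σ nΔHc°(products):
= [1·(-2058.3) + 6·(-393.5) + 7·(-285.8)] − [1·(-3919.4) + 1·(-2219.9)]
= -280.6 kJ/mol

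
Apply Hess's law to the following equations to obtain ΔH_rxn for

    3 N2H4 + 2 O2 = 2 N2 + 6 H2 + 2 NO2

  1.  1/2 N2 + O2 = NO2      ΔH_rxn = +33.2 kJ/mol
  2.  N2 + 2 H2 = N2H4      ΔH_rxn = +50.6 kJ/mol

ΔH_rxn = -85.4 kJ/mol

eq. 1 × 2: (2)·(+33.2) = +66.4 kJ/mol
eq. 2 reversed and × 3: (-3)·(+50.6) = -151.8 kJ/mol
ΔH_rxn = (2)·(+33.2) + (-3)·(+50.6) = -85.4 kJ/mol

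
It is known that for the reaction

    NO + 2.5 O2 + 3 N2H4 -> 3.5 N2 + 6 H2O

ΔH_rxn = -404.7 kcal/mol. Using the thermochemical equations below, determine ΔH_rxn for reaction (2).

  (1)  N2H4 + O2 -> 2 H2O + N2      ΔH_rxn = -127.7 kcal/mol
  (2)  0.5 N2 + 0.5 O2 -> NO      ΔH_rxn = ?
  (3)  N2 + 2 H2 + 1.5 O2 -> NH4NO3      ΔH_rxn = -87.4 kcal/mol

(1) × 3 (×3 to match 3 N2H4 in the target): (3)·(-127.7) = -383.1 kcal/mol
(2) reversed (reverse to put NO on the reactant side): contributes −x
(3): not needed (NH4NO3 appears nowhere else).
-404.7 = (-383.1) − x
x = (-404.7 − (-383.1)) / (-1) = 21.6 kcal/mol

ΔH_rxn = 21.6 kcal/mol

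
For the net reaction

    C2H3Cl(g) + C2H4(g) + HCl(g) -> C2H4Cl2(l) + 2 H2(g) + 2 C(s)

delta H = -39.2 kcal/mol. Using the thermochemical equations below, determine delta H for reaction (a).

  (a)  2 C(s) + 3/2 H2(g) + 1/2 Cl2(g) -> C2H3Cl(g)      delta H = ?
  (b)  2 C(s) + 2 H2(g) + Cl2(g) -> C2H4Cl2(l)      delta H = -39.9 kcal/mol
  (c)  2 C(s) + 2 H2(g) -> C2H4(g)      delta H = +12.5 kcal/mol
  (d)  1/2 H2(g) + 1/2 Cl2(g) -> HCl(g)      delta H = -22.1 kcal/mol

delta H = 8.9 kcal/mol

(a) reversed (C2H3Cl(g) must end up as a reactant): contributes −x
(b) as written (C2H4Cl2(l) already on the product side): -39.9 kcal/mol
(c) reversed (C2H4(g) must end up as a reactant): -12.5 kcal/mol
(d) reversed (HCl(g) must end up as a reactant): +22.1 kcal/mol
-39.2 = (-39.9) + (-12.5) + (+22.1) − x
x = (-39.2 − (-30.3)) / (-1) = 8.9 kcal/mol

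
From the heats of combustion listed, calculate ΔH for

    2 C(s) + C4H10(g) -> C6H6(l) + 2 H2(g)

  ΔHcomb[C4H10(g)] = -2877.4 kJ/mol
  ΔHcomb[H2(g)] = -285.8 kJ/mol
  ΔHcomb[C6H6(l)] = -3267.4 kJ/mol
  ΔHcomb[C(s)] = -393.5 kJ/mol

Using ΔH = Σ nΔHc°(reactants) − Σ nΔHc°(products):
= [2·(-393.5) + 1·(-2877.4)] − [1·(-3267.4) + 2·(-285.8)]
= 174.6 kJ/mol

ΔH = 174.6 kJ/mol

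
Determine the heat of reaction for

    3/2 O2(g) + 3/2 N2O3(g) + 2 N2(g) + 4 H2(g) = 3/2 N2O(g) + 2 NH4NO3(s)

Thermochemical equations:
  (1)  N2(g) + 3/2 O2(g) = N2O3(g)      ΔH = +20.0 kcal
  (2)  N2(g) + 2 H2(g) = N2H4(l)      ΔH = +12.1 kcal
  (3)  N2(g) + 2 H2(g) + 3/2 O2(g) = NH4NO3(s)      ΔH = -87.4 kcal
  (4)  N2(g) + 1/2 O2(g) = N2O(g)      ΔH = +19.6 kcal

ΔH = -175.4 kcal

(1) reversed and × 3/2 (N2O3(g) must end up as a reactant; scale by 3/2 for the 3/2 N2O3(g)): (-3/2)·(+20.0) = -30.0 kcal
(2): not needed (N2H4(l) appears nowhere else).
(3) × 2 (scale by 2 for the 2 NH4NO3(s)): (2)·(-87.4) = -174.8 kcal
(4) × 3/2 (scale by 3/2 for the 3/2 N2O(g)): (3/2)·(+19.6) = +29.4 kcal
ΔH = (-3/2)·(+20.0) + (2)·(-87.4) + (3/2)·(+19.6) = -175.4 kcal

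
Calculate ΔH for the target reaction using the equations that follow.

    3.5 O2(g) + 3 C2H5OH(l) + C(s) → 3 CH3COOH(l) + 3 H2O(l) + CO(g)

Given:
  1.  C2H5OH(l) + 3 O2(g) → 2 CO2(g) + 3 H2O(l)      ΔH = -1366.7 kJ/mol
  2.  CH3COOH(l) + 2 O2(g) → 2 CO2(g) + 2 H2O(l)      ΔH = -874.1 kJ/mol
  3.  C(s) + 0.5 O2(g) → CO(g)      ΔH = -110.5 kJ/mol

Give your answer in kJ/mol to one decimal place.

eq. 1 × 3: (3)·(-1366.7) = -4100.1 kJ/mol
eq. 2 reversed and × 3: (-3)·(-874.1) = +2622.3 kJ/mol
eq. 3 as written: -110.5 kJ/mol
Since enthalpy is a state function, ΔH = (-4100.1) + (+2622.3) + (-110.5) = -1588.3 kJ/mol

ΔH = -1588.3 kJ/mol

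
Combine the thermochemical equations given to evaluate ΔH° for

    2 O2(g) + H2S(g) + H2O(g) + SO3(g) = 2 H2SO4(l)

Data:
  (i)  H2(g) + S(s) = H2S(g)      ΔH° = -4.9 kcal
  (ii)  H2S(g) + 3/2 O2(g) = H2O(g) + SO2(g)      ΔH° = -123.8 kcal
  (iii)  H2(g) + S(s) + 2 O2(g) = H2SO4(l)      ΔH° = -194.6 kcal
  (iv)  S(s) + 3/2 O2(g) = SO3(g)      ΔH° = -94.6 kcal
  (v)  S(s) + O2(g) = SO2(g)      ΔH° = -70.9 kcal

(i) reversed and × 2: (-2)·(-4.9) = +9.8 kcal
(ii) reversed: +123.8 kcal
(iii) × 2: (2)·(-194.6) = -389.2 kcal
(iv) reversed: +94.6 kcal
(v) as written: -70.9 kcal
ΔH° = (+9.8) + (+123.8) + (-389.2) + (+94.6) + (-70.9) = -231.9 kcal

ΔH° = -231.9 kcal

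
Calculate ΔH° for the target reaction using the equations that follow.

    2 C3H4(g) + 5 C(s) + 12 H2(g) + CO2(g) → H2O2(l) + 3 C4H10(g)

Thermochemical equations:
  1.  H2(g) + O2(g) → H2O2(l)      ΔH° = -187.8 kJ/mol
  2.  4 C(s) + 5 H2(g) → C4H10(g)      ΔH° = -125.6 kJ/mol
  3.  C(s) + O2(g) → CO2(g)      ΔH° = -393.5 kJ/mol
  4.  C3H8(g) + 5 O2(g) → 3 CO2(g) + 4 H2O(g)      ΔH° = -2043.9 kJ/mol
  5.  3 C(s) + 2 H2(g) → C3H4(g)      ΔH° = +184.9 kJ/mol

ΔH° = -540.9 kJ/mol

eq. 1 as written: -187.8 kJ/mol
eq. 2 × 3: (3)·(-125.6) = -376.8 kJ/mol
eq. 3 reversed: +393.5 kJ/mol
eq. 4: not needed.
eq. 5 reversed and × 2: (-2)·(+184.9) = -369.8 kJ/mol
ΔH° = (1)·(-187.8) + (3)·(-125.6) + (-1)·(-393.5) + (-2)·(+184.9) = -540.9 kJ/mol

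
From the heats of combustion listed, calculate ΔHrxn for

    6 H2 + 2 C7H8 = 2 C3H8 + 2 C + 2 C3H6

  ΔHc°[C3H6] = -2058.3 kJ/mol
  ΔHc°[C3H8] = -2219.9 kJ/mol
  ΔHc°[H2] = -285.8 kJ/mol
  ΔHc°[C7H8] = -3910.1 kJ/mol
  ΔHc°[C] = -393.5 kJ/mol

ΔHrxn = -191.6 kJ/mol

With combustion enthalpies, reactants minus products:
= [6·(-285.8) + 2·(-3910.1)] − [2·(-2219.9) + 2·(-393.5) + 2·(-2058.3)]
= -191.6 kJ/mol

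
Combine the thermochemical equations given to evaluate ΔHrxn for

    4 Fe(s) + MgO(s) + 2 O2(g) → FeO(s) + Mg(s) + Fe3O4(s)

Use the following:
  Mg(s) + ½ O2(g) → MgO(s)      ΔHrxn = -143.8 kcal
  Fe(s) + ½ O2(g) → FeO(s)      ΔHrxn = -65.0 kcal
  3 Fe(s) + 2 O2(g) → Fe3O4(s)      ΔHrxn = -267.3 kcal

ΔHrxn = -188.5 kcal

equation 1 reversed: +143.8 kcal
equation 2 as written: -65.0 kcal
equation 3 as written: -267.3 kcal
Summing the manipulated equations, ΔHrxn = (-1)·(-143.8) + (1)·(-65.0) + (1)·(-267.3) = -188.5 kcal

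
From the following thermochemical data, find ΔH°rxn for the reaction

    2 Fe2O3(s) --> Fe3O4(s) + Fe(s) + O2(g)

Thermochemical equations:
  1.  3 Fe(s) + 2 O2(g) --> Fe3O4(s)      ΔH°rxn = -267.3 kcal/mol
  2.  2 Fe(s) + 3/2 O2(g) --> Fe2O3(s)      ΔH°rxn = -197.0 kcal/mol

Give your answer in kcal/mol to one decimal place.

eq. 1 as written: -267.3 kcal/mol
eq. 2 reversed and × 2: (-2)·(-197.0) = +394.0 kcal/mol
By Hess's law, ΔH°rxn = (-267.3) + (+394.0) = 126.7 kcal/mol

ΔH°rxn = 126.7 kcal/mol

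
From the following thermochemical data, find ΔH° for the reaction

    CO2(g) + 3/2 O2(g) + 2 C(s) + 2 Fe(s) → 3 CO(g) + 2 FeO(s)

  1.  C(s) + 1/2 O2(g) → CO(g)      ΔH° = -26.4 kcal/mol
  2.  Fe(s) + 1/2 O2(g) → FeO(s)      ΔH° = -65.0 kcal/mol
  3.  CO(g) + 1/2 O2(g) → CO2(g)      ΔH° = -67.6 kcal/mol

eq. 1 × 2 (×2 to match 2 C(s) in the target): (2)·(-26.4) = -52.8 kcal/mol
eq. 2 × 2 (×2 to match 2 FeO(s) in the target): (2)·(-65.0) = -130.0 kcal/mol
eq. 3 reversed (CO2(g) must end up as a reactant): +67.6 kcal/mol
By Hess's law, ΔH° = (2)·(-26.4) + (2)·(-65.0) + (-1)·(-67.6) = -115.2 kcal/mol

ΔH° = -115.2 kcal/mol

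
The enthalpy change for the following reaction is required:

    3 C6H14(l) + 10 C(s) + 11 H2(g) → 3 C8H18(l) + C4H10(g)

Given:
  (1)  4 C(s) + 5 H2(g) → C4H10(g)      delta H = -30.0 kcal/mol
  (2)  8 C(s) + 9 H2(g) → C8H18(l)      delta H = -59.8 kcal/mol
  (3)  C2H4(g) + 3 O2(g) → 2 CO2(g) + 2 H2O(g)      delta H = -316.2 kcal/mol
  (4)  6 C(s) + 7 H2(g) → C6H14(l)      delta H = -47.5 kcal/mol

delta H = -66.9 kcal/mol

(1) as written: -30.0 kcal/mol
(2) × 3: (3)·(-59.8) = -179.4 kcal/mol
(3): not needed.
(4) reversed and × 3: (-3)·(-47.5) = +142.5 kcal/mol
delta H = (-30.0) + (-179.4) + (+142.5) = -66.9 kcal/mol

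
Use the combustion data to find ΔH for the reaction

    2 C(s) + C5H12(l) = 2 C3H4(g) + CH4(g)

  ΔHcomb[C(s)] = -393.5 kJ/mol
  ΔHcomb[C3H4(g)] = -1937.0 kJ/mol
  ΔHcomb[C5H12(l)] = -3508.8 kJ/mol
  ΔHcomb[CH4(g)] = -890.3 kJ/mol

Using ΔH = Σ nΔHc°(reactants) − Σ nΔHc°(products):
= [2·(-393.5) + 1·(-3508.8)] − [2·(-1937.0) + 1·(-890.3)]
= 468.5 kJ/mol

ΔH = 468.5 kJ/mol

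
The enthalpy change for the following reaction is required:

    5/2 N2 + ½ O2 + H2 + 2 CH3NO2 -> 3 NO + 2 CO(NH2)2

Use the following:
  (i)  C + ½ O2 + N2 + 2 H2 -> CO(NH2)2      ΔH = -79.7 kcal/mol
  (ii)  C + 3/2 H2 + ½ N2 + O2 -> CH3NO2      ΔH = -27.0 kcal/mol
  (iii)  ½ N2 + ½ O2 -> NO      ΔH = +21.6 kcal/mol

(i) × 2 (×2 to match 2 CO(NH2)2 in the target): (2)·(-79.7) = -159.4 kcal/mol
(ii) reversed and × 2 (CH3NO2 must end up as a reactant; ×2 to match 2 CH3NO2 in the target): (-2)·(-27.0) = +54.0 kcal/mol
(iii) × 3 (scale by 3 for the 3 NO): (3)·(+21.6) = +64.8 kcal/mol
By Hess's law, ΔH = (2)·(-79.7) + (-2)·(-27.0) + (3)·(+21.6) = -40.6 kcal/mol

ΔH = -40.6 kcal/mol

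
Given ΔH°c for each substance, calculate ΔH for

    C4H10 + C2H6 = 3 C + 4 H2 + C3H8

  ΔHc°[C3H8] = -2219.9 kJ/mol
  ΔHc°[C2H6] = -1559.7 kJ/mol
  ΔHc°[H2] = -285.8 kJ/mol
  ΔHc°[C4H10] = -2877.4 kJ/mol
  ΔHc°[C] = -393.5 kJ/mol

ΔH = 106.5 kJ/mol

With combustion enthalpies, reactants minus products:
= [1·(-2877.4) + 1·(-1559.7)] − [3·(-393.5) + 4·(-285.8) + 1·(-2219.9)]
= 106.5 kJ/mol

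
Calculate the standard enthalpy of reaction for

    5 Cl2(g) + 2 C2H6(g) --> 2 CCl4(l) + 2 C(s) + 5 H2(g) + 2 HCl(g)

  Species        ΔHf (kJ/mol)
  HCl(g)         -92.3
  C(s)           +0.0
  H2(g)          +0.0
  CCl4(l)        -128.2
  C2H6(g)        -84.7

Products: 2·(-128.2) + 2·(+0.0) + 5·(+0.0) + 2·(-92.3) = -441.0
Reactants: 5·(+0.0) + 2·(-84.7) = -169.4
ΔHrxn = (-441.0) − (-169.4) = -271.6 kJ/mol

ΔHrxn = -271.6 kJ/mol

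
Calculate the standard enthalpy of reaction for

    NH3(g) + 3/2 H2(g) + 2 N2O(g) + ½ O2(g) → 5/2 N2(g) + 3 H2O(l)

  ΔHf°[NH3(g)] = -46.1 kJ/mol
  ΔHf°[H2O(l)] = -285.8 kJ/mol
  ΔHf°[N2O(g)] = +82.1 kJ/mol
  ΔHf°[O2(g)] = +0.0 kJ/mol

ΔH_rxn = -975.5 kJ/mol

ΔH°rxn = Σ nΔHf°(products) − Σ nΔHf°(reactants).
Products: 5/2·(+0.0) + 3·(-285.8) = -857.4
Reactants: 1·(-46.1) + 3/2·(+0.0) + 2·(+82.1) + 1/2·(+0.0) = +118.1
ΔH_rxn = (-857.4) − (+118.1) = -975.5 kJ/mol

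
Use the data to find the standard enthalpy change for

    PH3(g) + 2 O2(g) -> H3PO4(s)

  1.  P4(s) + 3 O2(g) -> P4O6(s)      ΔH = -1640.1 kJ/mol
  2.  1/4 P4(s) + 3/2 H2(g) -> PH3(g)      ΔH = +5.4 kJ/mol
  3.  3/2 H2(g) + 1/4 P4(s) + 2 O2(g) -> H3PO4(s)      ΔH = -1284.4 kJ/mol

eq. 1: not needed.
eq. 2 reversed: -5.4 kJ/mol
eq. 3 as written: -1284.4 kJ/mol
By Hess's law, ΔH = (-5.4) + (-1284.4) = -1289.8 kJ/mol

ΔH = -1289.8 kJ/mol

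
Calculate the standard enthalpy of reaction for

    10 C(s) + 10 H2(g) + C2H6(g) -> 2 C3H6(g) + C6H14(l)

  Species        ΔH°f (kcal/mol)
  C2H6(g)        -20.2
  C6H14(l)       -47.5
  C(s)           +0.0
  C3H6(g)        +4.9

ΔH°rxn = Σ nΔHf°(products) − Σ nΔHf°(reactants).
Products: 2·(+4.9) + 1·(-47.5) = -37.7
Reactants: 10·(+0.0) + 10·(+0.0) + 1·(-20.2) = -20.2
ΔHrxn = (-37.7) − (-20.2) = -17.5 kcal/mol

ΔHrxn = -17.5 kcal/mol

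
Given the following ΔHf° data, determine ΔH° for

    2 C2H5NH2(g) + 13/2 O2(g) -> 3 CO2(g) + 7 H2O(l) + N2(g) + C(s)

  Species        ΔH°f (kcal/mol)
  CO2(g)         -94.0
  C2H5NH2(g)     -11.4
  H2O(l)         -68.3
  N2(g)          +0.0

ΔH° = -737.3 kcal/mol

Products: 3·(-94.0) + 7·(-68.3) + 1·(+0.0) + 1·(+0.0) = -760.1
Reactants: 2·(-11.4) + 13/2·(+0.0) = -22.8
ΔH° = (-760.1) − (-22.8) = -737.3 kcal/mol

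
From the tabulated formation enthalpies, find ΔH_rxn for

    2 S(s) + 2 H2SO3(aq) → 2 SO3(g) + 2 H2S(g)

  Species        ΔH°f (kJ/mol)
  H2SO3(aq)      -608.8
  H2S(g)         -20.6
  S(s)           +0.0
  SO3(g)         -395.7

ΔH_rxn = 385.0 kJ/mol

ΔH°rxn = Σ nΔHf°(products) − Σ nΔHf°(reactants).
Products: 2·(-395.7) + 2·(-20.6) = -832.6
Reactants: 2·(+0.0) + 2·(-608.8) = -1217.6
ΔH_rxn = (-832.6) − (-1217.6) = 385.0 kJ/mol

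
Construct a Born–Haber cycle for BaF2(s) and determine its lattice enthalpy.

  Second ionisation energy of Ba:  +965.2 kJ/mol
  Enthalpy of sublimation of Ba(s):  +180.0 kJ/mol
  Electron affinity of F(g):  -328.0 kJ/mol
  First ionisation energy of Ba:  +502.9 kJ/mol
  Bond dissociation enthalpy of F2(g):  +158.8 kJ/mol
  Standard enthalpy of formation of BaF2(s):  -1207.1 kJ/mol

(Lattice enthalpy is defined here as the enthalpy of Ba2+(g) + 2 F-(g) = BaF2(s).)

U = -2358.0 kJ/mol

ΔHf° = 1·ΔHsub + 1·(ΣIE) + 1·D(F2) + 2·EA + U
-1207.1 = 1·(+180.0) + 1·(+1468.1) + 1·(+158.8) + 2·(-328.0) + U
U = -1207.1 − (+1150.9) = -2358.0 kJ/mol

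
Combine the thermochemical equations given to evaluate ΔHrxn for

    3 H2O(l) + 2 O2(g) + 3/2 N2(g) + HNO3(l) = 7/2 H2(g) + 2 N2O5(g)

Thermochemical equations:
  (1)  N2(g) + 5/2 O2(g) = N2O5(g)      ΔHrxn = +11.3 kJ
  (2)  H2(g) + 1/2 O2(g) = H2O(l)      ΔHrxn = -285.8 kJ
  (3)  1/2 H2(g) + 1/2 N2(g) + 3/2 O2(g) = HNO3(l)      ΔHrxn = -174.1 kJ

ΔHrxn = 1054.1 kJ

(1) × 2 (×2 to match 2 N2O5(g) in the target): (2)·(+11.3) = +22.6 kJ
(2) reversed and × 3 (reverse to put H2O(l) on the reactant side; scale by 3 for the 3 H2O(l)): (-3)·(-285.8) = +857.4 kJ
(3) reversed (reverse to put HNO3(l) on the reactant side): +174.1 kJ
Summing the manipulated equations, ΔHrxn = (2)·(+11.3) + (-3)·(-285.8) + (-1)·(-174.1) = 1054.1 kJ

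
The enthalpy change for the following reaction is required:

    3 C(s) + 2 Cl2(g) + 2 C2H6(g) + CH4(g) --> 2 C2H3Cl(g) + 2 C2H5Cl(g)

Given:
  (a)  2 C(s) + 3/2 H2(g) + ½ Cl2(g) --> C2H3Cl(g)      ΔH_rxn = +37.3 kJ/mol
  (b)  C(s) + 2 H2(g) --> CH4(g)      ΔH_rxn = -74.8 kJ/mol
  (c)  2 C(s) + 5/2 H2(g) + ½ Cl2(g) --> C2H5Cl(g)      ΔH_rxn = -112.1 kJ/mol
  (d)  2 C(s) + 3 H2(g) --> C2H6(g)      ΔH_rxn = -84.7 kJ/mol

ΔH_rxn = 94.6 kJ/mol

(a) × 2 (×2 to match 2 C2H3Cl(g) in the target): (2)·(+37.3) = +74.6 kJ/mol
(b) reversed (CH4(g) must end up as a reactant): +74.8 kJ/mol
(c) × 2 (×2 to match 2 C2H5Cl(g) in the target): (2)·(-112.1) = -224.2 kJ/mol
(d) reversed and × 2 (C2H6(g) must end up as a reactant; ×2 to match 2 C2H6(g) in the target): (-2)·(-84.7) = +169.4 kJ/mol
ΔH_rxn = (+74.6) + (+74.8) + (-224.2) + (+169.4) = 94.6 kJ/mol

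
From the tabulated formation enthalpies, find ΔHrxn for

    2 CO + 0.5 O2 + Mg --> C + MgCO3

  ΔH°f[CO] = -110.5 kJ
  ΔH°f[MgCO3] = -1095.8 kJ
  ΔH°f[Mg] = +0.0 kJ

Products: 1·(+0.0) + 1·(-1095.8) = -1095.8
Reactants: 2·(-110.5) + 1/2·(+0.0) + 1·(+0.0) = -221.0
ΔHrxn = (-1095.8) − (-221.0) = -874.8 kJ

ΔHrxn = -874.8 kJ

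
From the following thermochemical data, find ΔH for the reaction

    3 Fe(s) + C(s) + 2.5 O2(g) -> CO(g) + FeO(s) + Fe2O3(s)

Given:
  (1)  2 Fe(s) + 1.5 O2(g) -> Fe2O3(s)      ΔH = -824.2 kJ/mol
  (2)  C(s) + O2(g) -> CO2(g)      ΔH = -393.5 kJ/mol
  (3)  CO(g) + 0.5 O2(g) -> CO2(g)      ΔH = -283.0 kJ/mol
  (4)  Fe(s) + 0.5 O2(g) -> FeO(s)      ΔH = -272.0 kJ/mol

ΔH = -1206.7 kJ/mol

(1) as written: -824.2 kJ/mol
(2) as written: -393.5 kJ/mol
(3) reversed: +283.0 kJ/mol
(4) as written: -272.0 kJ/mol
Summing the manipulated equations, ΔH = (1)·(-824.2) + (1)·(-393.5) + (-1)·(-283.0) + (1)·(-272.0) = -1206.7 kJ/mol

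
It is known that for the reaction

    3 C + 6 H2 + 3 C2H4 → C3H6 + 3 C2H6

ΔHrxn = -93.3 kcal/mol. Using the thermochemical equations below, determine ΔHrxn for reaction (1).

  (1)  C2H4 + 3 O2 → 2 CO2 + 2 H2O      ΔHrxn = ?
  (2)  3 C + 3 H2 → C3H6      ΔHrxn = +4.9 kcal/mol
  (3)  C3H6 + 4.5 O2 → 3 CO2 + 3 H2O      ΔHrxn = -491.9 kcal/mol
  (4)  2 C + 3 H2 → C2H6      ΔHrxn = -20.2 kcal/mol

ΔHrxn = -337.2 kcal/mol

(1) × 3: contributes 3·x
(2) reversed: -4.9 kcal/mol
(3) reversed and × 2: (-2)·(-491.9) = +983.8 kcal/mol
(4) × 3: (3)·(-20.2) = -60.6 kcal/mol
-93.3 = (-4.9) + (+983.8) + (-60.6) + 3·x
x = (-93.3 − (+918.3)) / (3) = -337.2 kcal/mol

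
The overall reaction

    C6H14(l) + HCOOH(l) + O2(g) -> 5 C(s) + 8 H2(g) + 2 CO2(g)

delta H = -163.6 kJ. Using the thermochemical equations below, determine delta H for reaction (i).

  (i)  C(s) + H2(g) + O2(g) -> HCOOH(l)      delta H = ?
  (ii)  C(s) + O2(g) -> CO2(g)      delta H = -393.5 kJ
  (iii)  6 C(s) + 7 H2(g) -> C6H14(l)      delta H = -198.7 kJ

delta H = -424.7 kJ

(i) reversed: contributes −x
(ii) × 2: (2)·(-393.5) = -787.0 kJ
(iii) reversed: +198.7 kJ
-163.6 = (-787.0) + (+198.7) − x
x = (-163.6 − (-588.3)) / (-1) = -424.7 kJ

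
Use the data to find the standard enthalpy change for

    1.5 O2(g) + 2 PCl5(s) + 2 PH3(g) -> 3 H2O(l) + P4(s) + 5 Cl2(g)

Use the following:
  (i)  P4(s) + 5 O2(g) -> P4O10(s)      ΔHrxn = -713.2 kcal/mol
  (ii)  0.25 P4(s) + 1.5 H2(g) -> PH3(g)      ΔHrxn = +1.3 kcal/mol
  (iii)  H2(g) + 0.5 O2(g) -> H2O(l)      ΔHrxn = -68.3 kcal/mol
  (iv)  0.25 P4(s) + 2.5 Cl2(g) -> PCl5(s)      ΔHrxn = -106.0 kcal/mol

(i): not needed.
(ii) reversed and × 2: (-2)·(+1.3) = -2.6 kcal/mol
(iii) × 3: (3)·(-68.3) = -204.9 kcal/mol
(iv) reversed and × 2: (-2)·(-106.0) = +212.0 kcal/mol
Combining the equations, ΔHrxn = (-2)·(+1.3) + (3)·(-68.3) + (-2)·(-106.0) = 4.5 kcal/mol

ΔHrxn = 4.5 kcal/mol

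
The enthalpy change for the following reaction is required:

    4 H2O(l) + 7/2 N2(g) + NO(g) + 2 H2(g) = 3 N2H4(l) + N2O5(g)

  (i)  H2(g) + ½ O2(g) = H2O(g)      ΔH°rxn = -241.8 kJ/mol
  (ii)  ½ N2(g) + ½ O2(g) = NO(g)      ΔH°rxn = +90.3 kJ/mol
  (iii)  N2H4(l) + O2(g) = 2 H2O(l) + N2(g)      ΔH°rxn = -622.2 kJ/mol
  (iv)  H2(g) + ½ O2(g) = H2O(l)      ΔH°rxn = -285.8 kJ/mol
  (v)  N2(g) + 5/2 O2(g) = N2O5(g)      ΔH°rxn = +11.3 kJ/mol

(i): not needed.
(ii) reversed: -90.3 kJ/mol
(iii) reversed and × 3: (-3)·(-622.2) = +1866.6 kJ/mol
(iv) × 2: (2)·(-285.8) = -571.6 kJ/mol
(v) as written: +11.3 kJ/mol
ΔH°rxn = (-1)·(+90.3) + (-3)·(-622.2) + (2)·(-285.8) + (1)·(+11.3) = 1216.0 kJ/mol

ΔH°rxn = 1216.0 kJ/mol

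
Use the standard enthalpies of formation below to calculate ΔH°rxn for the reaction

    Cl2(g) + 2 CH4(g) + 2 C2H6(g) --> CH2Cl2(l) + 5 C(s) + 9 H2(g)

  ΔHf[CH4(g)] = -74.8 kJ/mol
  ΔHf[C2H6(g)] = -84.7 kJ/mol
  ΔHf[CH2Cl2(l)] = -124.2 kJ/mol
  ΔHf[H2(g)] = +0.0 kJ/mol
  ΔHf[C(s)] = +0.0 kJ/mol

Products: 1·(-124.2) + 5·(+0.0) + 9·(+0.0) = -124.2
Reactants: 1·(+0.0) + 2·(-74.8) + 2·(-84.7) = -319.0
ΔH°rxn = (-124.2) − (-319.0) = 194.8 kJ/mol

ΔH°rxn = 194.8 kJ/mol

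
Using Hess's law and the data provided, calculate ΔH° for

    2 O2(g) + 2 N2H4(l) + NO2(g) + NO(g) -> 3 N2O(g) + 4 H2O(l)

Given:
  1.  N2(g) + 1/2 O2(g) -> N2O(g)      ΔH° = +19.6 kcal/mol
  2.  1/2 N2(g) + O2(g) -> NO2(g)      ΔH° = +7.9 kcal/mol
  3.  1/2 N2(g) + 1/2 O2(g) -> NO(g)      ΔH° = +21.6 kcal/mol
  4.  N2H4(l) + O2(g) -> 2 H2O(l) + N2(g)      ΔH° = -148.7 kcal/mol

eq. 1 × 3 (scale by 3 for the 3 N2O(g)): (3)·(+19.6) = +58.8 kcal/mol
eq. 2 reversed (reverse to put NO2(g) on the reactant side): -7.9 kcal/mol
eq. 3 reversed (reverse to put NO(g) on the reactant side): -21.6 kcal/mol
eq. 4 × 2 (scale by 2 for the 2 N2H4(l)): (2)·(-148.7) = -297.4 kcal/mol
Combining the equations, ΔH° = (+58.8) + (-7.9) + (-21.6) + (-297.4) = -268.1 kcal/mol

ΔH° = -268.1 kcal/mol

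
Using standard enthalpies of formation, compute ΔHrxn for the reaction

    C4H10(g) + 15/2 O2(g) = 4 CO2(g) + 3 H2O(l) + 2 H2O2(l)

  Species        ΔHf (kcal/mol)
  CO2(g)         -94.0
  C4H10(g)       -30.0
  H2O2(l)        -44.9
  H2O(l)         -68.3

ΔH°rxn = Σ nΔHf°(products) − Σ nΔHf°(reactants).
Products: 4·(-94.0) + 3·(-68.3) + 2·(-44.9) = -670.7
Reactants: 1·(-30.0) + 15/2·(+0.0) = -30.0
ΔHrxn = (-670.7) − (-30.0) = -640.7 kcal/mol

ΔHrxn = -640.7 kcal/mol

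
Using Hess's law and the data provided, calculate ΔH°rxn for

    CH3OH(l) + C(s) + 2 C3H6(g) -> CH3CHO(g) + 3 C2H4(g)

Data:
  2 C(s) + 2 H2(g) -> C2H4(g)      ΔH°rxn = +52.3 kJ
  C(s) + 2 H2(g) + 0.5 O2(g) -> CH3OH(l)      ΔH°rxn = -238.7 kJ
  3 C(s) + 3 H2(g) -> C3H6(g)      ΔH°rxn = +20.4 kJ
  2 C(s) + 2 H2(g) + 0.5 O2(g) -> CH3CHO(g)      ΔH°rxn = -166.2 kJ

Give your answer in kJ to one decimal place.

equation 1 × 3: (3)·(+52.3) = +156.9 kJ
equation 2 reversed: +238.7 kJ
equation 3 reversed and × 2: (-2)·(+20.4) = -40.8 kJ
equation 4 as written: -166.2 kJ
Summing the manipulated equations, ΔH°rxn = (3)·(+52.3) + (-1)·(-238.7) + (-2)·(+20.4) + (1)·(-166.2) = 188.6 kJ

ΔH°rxn = 188.6 kJ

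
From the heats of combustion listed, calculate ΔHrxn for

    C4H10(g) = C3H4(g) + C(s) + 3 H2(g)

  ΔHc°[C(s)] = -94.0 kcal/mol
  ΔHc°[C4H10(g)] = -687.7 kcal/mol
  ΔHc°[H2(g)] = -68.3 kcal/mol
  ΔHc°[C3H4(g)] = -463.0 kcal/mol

With combustion enthalpies, reactants minus products:
= [1·(-687.7)] − [1·(-463.0) + 1·(-94.0) + 3·(-68.3)]
= 74.2 kcal/mol

ΔHrxn = 74.2 kcal/mol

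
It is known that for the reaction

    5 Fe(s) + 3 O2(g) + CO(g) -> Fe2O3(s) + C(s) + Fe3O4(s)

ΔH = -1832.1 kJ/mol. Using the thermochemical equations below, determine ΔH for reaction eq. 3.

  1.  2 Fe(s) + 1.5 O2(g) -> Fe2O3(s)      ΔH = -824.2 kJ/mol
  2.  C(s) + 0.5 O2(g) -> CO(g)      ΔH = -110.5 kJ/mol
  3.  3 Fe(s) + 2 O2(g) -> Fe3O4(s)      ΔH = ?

eq. 1 as written (Fe2O3(s) already on the product side): -824.2 kJ/mol
eq. 2 reversed (CO(g) must end up as a reactant): +110.5 kJ/mol
eq. 3 as written (Fe3O4(s) already on the product side): contributes x
-1832.1 = (-824.2) + (+110.5) + x
x = (-1832.1 − (-713.7)) / (1) = -1118.4 kJ/mol

ΔH = -1118.4 kJ/mol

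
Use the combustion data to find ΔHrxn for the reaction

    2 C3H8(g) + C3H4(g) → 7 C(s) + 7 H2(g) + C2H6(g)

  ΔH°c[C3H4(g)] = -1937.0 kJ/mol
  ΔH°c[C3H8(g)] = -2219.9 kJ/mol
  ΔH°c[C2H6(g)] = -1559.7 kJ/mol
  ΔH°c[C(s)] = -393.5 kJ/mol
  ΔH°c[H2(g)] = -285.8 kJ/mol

ΔHrxn = -62.0 kJ/mol

With combustion enthalpies, reactants minus products:
= [2·(-2219.9) + 1·(-1937.0)] − [7·(-393.5) + 7·(-285.8) + 1·(-1559.7)]
= -62.0 kJ/mol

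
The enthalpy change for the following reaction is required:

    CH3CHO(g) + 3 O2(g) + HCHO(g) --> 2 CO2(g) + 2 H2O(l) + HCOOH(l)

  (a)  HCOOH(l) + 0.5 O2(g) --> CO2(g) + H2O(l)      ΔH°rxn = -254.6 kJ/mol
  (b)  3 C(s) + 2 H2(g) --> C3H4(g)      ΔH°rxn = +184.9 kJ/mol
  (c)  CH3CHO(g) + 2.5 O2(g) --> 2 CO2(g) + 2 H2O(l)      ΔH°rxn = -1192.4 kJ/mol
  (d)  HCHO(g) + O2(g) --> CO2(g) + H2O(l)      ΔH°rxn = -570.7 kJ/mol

(a) reversed: +254.6 kJ/mol
(b): not needed.
(c) as written: -1192.4 kJ/mol
(d) as written: -570.7 kJ/mol
Summing the manipulated equations, ΔH°rxn = (+254.6) + (-1192.4) + (-570.7) = -1508.5 kJ/mol

ΔH°rxn = -1508.5 kJ/mol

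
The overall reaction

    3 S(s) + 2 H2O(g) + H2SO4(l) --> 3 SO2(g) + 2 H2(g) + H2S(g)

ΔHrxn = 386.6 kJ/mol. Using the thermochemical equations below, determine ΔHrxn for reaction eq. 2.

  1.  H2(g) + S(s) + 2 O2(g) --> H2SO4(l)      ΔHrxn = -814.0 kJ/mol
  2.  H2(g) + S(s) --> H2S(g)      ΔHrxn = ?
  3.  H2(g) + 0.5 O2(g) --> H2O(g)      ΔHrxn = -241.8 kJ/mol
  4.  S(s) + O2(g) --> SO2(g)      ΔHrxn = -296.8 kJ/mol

ΔHrxn = -20.6 kJ/mol

eq. 1 reversed: +814.0 kJ/mol
eq. 2 as written: contributes x
eq. 3 reversed and × 2: (-2)·(-241.8) = +483.6 kJ/mol
eq. 4 × 3: (3)·(-296.8) = -890.4 kJ/mol
+386.6 = (+814.0) + (+483.6) + (-890.4) + x
x = (+386.6 − (+407.2)) / (1) = -20.6 kJ/mol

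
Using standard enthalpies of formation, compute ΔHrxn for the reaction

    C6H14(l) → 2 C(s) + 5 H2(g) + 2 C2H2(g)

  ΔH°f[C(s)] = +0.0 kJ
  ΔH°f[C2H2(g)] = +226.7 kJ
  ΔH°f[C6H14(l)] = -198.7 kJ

ΔHrxn = 652.1 kJ

Products: 2·(+0.0) + 5·(+0.0) + 2·(+226.7) = +453.4
Reactants: 1·(-198.7) = -198.7
ΔHrxn = (+453.4) − (-198.7) = 652.1 kJ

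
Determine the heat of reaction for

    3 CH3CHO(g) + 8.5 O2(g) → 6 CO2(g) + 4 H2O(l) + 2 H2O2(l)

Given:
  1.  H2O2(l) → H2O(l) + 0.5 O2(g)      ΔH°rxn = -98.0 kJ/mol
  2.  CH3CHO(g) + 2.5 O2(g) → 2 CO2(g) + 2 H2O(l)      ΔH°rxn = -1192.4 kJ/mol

eq. 1 reversed and × 2: (-2)·(-98.0) = +196.0 kJ/mol
eq. 2 × 3: (3)·(-1192.4) = -3577.2 kJ/mol
ΔH°rxn = (+196.0) + (-3577.2) = -3381.2 kJ/mol

ΔH°rxn = -3381.2 kJ/mol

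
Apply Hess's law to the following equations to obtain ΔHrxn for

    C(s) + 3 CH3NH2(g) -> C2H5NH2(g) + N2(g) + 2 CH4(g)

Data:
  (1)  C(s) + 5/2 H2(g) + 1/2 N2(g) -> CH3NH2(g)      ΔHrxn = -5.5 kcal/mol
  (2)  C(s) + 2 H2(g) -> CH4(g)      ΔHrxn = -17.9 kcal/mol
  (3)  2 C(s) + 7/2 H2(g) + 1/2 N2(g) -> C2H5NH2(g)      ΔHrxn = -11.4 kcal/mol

(1) reversed and × 3 (CH3NH2(g) must end up as a reactant; scale by 3 for the 3 CH3NH2(g)): (-3)·(-5.5) = +16.5 kcal/mol
(2) × 2 (×2 to match 2 CH4(g) in the target): (2)·(-17.9) = -35.8 kcal/mol
(3) as written (C2H5NH2(g) already on the product side): -11.4 kcal/mol
ΔHrxn = (-3)·(-5.5) + (2)·(-17.9) + (1)·(-11.4) = -30.7 kcal/mol

ΔHrxn = -30.7 kcal/mol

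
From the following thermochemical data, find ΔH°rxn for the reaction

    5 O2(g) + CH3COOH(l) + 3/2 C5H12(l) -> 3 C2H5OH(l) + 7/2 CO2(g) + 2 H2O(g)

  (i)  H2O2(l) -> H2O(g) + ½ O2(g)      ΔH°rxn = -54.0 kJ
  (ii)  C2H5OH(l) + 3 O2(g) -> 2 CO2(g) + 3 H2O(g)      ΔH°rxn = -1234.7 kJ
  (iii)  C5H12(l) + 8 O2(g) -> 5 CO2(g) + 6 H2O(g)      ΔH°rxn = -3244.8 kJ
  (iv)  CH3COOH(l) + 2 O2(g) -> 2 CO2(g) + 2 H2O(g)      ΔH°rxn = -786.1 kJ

(i): not needed (H2O2(l) appears nowhere else).
(ii) reversed and × 3 (C2H5OH(l) must end up as a product; scale by 3 for the 3 C2H5OH(l)): (-3)·(-1234.7) = +3704.1 kJ
(iii) × 3/2 (scale by 3/2 for the 3/2 C5H12(l)): (3/2)·(-3244.8) = -4867.2 kJ
(iv) as written (CH3COOH(l) already on the reactant side): -786.1 kJ
ΔH°rxn = (+3704.1) + (-4867.2) + (-786.1) = -1949.2 kJ

ΔH°rxn = -1949.2 kJ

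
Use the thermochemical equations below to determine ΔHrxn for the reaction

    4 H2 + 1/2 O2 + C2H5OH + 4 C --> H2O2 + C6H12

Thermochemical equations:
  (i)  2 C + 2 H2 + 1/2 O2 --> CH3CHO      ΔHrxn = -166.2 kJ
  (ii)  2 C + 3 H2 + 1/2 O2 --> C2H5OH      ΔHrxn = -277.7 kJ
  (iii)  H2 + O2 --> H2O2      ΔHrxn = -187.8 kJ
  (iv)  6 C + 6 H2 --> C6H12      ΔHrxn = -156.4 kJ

ΔHrxn = -66.5 kJ

(i): not needed.
(ii) reversed: +277.7 kJ
(iii) as written: -187.8 kJ
(iv) as written: -156.4 kJ
By Hess's law, ΔHrxn = (-1)·(-277.7) + (1)·(-187.8) + (1)·(-156.4) = -66.5 kJ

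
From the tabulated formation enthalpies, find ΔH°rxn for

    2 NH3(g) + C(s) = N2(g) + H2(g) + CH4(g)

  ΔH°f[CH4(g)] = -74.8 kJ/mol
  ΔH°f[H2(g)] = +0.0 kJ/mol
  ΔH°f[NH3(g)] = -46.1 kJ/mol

ΔH°rxn = 17.4 kJ/mol

Products: 1·(+0.0) + 1·(+0.0) + 1·(-74.8) = -74.8
Reactants: 2·(-46.1) + 1·(+0.0) = -92.2
ΔH°rxn = (-74.8) − (-92.2) = 17.4 kJ/mol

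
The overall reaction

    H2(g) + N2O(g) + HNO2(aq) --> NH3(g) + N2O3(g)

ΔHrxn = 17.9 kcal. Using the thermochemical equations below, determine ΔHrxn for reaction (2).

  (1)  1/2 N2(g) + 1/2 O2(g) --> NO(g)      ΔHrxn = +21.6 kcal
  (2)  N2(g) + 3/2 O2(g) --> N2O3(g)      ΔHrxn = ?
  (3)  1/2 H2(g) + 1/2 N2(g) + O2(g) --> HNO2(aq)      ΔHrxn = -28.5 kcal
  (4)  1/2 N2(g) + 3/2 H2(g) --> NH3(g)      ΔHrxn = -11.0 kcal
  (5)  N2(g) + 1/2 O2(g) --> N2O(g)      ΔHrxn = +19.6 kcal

ΔHrxn = 20.0 kcal

(1): not needed (NO(g) appears nowhere else).
(2) as written (N2O3(g) already on the product side): contributes x
(3) reversed (reverse to put HNO2(aq) on the reactant side): +28.5 kcal
(4) as written (NH3(g) already on the product side): -11.0 kcal
(5) reversed (reverse to put N2O(g) on the reactant side): -19.6 kcal
+17.9 = (+28.5) + (-11.0) + (-19.6) + x
x = (+17.9 − (-2.1)) / (1) = 20.0 kcal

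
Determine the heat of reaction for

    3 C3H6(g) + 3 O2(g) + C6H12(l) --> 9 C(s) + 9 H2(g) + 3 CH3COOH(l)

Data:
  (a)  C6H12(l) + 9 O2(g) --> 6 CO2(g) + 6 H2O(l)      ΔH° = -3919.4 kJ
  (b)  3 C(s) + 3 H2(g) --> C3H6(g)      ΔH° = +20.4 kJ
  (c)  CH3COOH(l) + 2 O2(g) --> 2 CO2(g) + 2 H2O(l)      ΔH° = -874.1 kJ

ΔH° = -1358.3 kJ

(a) as written (C6H12(l) already on the reactant side): -3919.4 kJ
(b) reversed and × 3 (C3H6(g) must end up as a reactant; ×3 to match 3 C3H6(g) in the target): (-3)·(+20.4) = -61.2 kJ
(c) reversed and × 3 (reverse to put CH3COOH(l) on the product side; ×3 to match 3 CH3COOH(l) in the target): (-3)·(-874.1) = +2622.3 kJ
Summing the manipulated equations, ΔH° = (-3919.4) + (-61.2) + (+2622.3) = -1358.3 kJ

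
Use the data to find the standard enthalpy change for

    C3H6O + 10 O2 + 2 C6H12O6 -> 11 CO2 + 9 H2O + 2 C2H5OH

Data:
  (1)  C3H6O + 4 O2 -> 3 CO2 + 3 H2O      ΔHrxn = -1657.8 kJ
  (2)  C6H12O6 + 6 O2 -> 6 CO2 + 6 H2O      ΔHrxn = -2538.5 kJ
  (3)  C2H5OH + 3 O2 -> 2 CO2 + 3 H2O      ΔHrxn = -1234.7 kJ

(1) as written (C3H6O already on the reactant side): -1657.8 kJ
(2) × 2 (×2 to match 2 C6H12O6 in the target): (2)·(-2538.5) = -5077.0 kJ
(3) reversed and × 2 (reverse to put C2H5OH on the product side; ×2 to match 2 C2H5OH in the target): (-2)·(-1234.7) = +2469.4 kJ
By Hess's law, ΔHrxn = (-1657.8) + (-5077.0) + (+2469.4) = -4265.4 kJ

ΔHrxn = -4265.4 kJ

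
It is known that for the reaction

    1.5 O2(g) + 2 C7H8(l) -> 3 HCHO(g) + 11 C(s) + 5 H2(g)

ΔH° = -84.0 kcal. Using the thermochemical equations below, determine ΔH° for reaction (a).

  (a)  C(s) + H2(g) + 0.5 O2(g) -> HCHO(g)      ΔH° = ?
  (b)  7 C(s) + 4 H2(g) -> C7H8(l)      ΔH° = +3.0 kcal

(a) × 3 (scale by 3 for the 3 HCHO(g)): contributes 3·x
(b) reversed and × 2 (reverse to put C7H8(l) on the reactant side; ×2 to match 2 C7H8(l) in the target): (-2)·(+3.0) = -6.0 kcal
-84.0 = (-6.0) + 3·x
x = (-84.0 − (-6.0)) / (3) = -26.0 kcal

ΔH° = -26.0 kcal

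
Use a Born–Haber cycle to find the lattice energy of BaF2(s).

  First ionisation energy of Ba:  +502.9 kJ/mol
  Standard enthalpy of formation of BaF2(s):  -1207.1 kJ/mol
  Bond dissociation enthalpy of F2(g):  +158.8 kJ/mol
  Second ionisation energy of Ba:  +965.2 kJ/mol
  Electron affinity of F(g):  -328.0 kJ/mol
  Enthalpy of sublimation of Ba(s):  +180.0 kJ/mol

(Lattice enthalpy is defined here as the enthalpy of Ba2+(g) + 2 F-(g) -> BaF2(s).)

ΔHf° = 1·ΔHsub + 1·(ΣIE) + 1·D(F2) + 2·EA + U
-1207.1 = 1·(+180.0) + 1·(+1468.1) + 1·(+158.8) + 2·(-328.0) + U
U = -1207.1 − (+1150.9) = -2358.0 kJ/mol

U = -2358.0 kJ/mol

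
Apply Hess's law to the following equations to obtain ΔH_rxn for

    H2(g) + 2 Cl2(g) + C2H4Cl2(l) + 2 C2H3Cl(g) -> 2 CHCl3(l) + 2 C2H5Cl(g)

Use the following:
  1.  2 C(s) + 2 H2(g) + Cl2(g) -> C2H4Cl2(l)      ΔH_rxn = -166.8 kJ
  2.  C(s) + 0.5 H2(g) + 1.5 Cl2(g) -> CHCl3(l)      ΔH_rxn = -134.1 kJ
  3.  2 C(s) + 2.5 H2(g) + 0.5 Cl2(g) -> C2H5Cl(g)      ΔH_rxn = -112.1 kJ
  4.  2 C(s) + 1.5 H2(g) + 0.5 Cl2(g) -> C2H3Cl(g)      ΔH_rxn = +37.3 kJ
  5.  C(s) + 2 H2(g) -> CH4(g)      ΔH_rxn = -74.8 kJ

ΔH_rxn = -400.2 kJ

eq. 1 reversed (reverse to put C2H4Cl2(l) on the reactant side): +166.8 kJ
eq. 2 × 2 (×2 to match 2 CHCl3(l) in the target): (2)·(-134.1) = -268.2 kJ
eq. 3 × 2 (scale by 2 for the 2 C2H5Cl(g)): (2)·(-112.1) = -224.2 kJ
eq. 4 reversed and × 2 (reverse to put C2H3Cl(g) on the reactant side; ×2 to match 2 C2H3Cl(g) in the target): (-2)·(+37.3) = -74.6 kJ
eq. 5: not needed (CH4(g) appears nowhere else).
ΔH_rxn = (-1)·(-166.8) + (2)·(-134.1) + (2)·(-112.1) + (-2)·(+37.3) = -400.2 kJ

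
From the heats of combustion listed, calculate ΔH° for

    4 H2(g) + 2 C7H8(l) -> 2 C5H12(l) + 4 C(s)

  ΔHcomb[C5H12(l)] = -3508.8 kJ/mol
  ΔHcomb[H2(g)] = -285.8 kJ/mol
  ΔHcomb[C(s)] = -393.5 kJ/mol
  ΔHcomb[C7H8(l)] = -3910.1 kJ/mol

Using ΔH = Σ nΔHc°(reactants) − Σ nΔHc°(products):
= [4·(-285.8) + 2·(-3910.1)] − [2·(-3508.8) + 4·(-393.5)]
= -371.8 kJ/mol

ΔH° = -371.8 kJ/mol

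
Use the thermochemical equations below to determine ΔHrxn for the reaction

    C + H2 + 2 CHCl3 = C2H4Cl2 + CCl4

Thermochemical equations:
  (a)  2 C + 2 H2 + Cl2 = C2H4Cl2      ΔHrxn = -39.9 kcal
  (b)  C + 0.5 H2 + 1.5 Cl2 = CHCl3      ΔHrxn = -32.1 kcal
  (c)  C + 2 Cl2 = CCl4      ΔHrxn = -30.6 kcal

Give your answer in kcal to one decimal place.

ΔHrxn = -6.3 kcal

(a) as written (C2H4Cl2 already on the product side): -39.9 kcal
(b) reversed and × 2 (reverse to put CHCl3 on the reactant side; ×2 to match 2 CHCl3 in the target): (-2)·(-32.1) = +64.2 kcal
(c) as written (CCl4 already on the product side): -30.6 kcal
ΔHrxn = (-39.9) + (+64.2) + (-30.6) = -6.3 kcal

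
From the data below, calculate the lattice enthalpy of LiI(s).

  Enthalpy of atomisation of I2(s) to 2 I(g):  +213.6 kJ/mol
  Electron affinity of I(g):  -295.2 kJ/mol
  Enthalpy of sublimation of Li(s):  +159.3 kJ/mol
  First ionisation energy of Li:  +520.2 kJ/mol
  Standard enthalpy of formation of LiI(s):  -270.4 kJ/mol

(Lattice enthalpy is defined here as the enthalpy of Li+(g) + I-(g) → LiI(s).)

U = -761.5 kJ/mol

ΔHf° = 1·ΔHsub + 1·(ΣIE) + 1/2·D(I2) + 1·EA + U
-270.4 = 1·(+159.3) + 1·(+520.2) + 1/2·(+213.6) + 1·(-295.2) + U
U = -270.4 − (+491.1) = -761.5 kJ/mol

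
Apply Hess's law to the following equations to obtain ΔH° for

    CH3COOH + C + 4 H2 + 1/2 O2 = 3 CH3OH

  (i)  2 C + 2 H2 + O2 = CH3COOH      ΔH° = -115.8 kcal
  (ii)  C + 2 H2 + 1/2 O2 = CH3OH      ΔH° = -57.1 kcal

ΔH° = -55.5 kcal

(i) reversed (reverse to put CH3COOH on the reactant side): +115.8 kcal
(ii) × 3 (×3 to match 3 CH3OH in the target): (3)·(-57.1) = -171.3 kcal
Combining the equations, ΔH° = (+115.8) + (-171.3) = -55.5 kcal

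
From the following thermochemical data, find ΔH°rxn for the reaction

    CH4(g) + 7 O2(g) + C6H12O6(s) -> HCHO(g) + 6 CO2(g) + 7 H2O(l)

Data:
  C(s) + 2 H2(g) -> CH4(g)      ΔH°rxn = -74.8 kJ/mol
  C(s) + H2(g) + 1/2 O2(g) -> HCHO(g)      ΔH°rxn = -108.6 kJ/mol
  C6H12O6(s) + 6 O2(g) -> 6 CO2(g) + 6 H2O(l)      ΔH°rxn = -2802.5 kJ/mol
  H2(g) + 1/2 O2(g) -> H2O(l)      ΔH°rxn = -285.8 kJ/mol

equation 1 reversed: +74.8 kJ/mol
equation 2 as written: -108.6 kJ/mol
equation 3 as written: -2802.5 kJ/mol
equation 4 as written: -285.8 kJ/mol
ΔH°rxn = (-1)·(-74.8) + (1)·(-108.6) + (1)·(-2802.5) + (1)·(-285.8) = -3122.1 kJ/mol

ΔH°rxn = -3122.1 kJ/mol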